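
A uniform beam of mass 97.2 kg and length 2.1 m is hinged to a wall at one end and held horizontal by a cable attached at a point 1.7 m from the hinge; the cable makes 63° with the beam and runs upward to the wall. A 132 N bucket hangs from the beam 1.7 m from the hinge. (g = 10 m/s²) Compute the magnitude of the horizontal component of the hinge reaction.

Take torques about the hinge: T sin 63° · 1.7 = 97.2×10×1.05 + 132×1.7 = 1245 N·m.
So T = 1245 / (0.8910 × 1.7) = 821.94 N.
ΣF_x = 0: H_x = T cos 63° = 373.15 N.

H_x ≈ 373 N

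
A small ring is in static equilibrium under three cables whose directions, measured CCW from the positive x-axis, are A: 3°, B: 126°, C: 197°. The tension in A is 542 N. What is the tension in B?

Resolve: ΣF_x = 542 cos 3° + T_B cos 126° + T_C cos 197° = 0.
        ΣF_y = 542 sin 3° + T_B sin 126° + T_C sin 197° = 0.
The known terms sum to (541.3, 28.37) N, so -0.5878 T_B − 0.9563 T_C = -541.3 and 0.8090 T_B − 0.2924 T_C = -28.37.
Solving simultaneously: T_B = 138.7 N, T_C = 480.8 N.

T_B ≈ 139 N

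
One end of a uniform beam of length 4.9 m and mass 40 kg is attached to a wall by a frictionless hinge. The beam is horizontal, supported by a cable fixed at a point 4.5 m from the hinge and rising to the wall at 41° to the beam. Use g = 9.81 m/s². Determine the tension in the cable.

T ≈ 326 N

Take torques about the hinge: T sin 41° · 4.5 = 40×9.81×2.45 = 961.38 N·m.
So T = 961.38 / (0.6561 × 4.5) = 325.64 N.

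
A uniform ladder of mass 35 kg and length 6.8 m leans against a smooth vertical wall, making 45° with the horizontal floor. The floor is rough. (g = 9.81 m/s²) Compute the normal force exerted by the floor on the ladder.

N_floor ≈ 343 N

ΣF_y = 0: N_floor = 35×9.81 = 343.35 N.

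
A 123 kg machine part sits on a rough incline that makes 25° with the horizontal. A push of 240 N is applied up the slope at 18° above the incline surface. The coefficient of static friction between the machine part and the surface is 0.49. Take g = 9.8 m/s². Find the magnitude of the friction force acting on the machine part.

Axes along / perpendicular to the incline. W sin 25° = 509.4 N down-slope; W cos 25° = 1092 N into the surface.
Perpendicular: N = W cos 25° − P sin 18° = 1092 − 74.16 = 1018 N.
Along incline: P cos 18° + f = W sin 25° (friction acts up-slope) → f = 509.4 − 228.3 = 281.2 N.
|f| = 281.2 N ≤ μN = 499 N, so the machine part is indeed static.

f ≈ 281 N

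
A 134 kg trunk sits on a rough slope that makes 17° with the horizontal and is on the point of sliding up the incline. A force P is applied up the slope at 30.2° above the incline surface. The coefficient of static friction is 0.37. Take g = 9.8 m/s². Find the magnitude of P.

P ≈ 808 N

On the verge of sliding up the incline, friction equals μN and acts down the slope.
Perpendicular: N + P sin 30.2° = W cos 17° = 1256 N.
Along incline: P cos 30.2° = W sin 17° + μN  with W sin 17° = 383.9 N.
Solving the pair for P and N: P = 807.9 N, N = 849.4 N (and f = μN = 314.3 N).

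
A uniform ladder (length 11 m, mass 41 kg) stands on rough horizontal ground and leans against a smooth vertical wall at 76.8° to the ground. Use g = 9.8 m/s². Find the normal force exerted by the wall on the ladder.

N_wall ≈ 47.1 N

Torques about the foot: N_wall · 11 sin 76.8° = 41×9.8×5.5 cos 76.8° → N_wall = 47.121 N.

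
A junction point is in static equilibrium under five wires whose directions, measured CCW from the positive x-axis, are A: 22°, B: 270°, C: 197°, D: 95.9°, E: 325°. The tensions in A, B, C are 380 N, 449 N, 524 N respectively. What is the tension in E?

Resolve: ΣF_x = 380 cos 22° + 449 cos 270° + 524 cos 197° + T_D cos 95.9° + T_E cos 325° = 0.
        ΣF_y = 380 sin 22° + 449 sin 270° + 524 sin 197° + T_D sin 95.9° + T_E sin 325° = 0.
The known terms sum to (-148.8, -459.9) N, so -0.1028 T_D + 0.8192 T_E = 148.8 and 0.9947 T_D − 0.5736 T_E = 459.9.
Solving simultaneously: T_D = 611.3 N, T_E = 258.3 N.

T_E ≈ 258 N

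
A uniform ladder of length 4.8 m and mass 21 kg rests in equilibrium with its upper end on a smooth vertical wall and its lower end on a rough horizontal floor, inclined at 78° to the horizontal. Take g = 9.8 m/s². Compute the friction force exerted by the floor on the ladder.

f ≈ 21.9 N

Torques about the foot: N_wall · 4.8 sin 78° = 21×9.8×2.4 cos 78° → N_wall = 21.872 N.
ΣF_x = 0: f_floor = N_wall = 21.872 N.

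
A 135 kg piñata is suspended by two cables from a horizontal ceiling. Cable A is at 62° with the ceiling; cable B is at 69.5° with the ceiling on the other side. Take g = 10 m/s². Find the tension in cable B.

T_B ≈ 846 N

Weight W = 135 × 10 = 1350 N acts straight down.
Horizontal: T_A cos 62° = T_B cos 69.5°  →  T_A = 0.746 T_B.
Vertical: T_A sin 62° + T_B sin 69.5° = 1350.
Substituting the horizontal relation into the vertical equation gives 1.595 T_B = 1350, so T_B = 846.2 N.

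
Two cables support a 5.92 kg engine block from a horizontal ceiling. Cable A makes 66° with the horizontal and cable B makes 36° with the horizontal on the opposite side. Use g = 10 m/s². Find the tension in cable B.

T_B ≈ 24.6 N

Weight W = 5.92 × 10 = 59.2 N acts straight down.
Horizontal: T_A cos 66° = T_B cos 36°  →  T_A = 1.989 T_B.
Vertical: T_A sin 66° + T_B sin 36° = 59.2.
Substituting the horizontal relation into the vertical equation gives 2.405 T_B = 59.2, so T_B = 24.62 N.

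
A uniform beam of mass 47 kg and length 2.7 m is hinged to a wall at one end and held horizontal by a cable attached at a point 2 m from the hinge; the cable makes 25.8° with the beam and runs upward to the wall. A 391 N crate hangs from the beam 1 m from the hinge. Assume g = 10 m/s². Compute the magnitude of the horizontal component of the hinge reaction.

Take torques about the hinge: T sin 25.8° · 2 = 47×10×1.35 + 391×1 = 1025.5 N·m.
So T = 1025.5 / (0.4352 × 2) = 1178.1 N.
ΣF_x = 0: H_x = T cos 25.8° = 1060.7 N.

H_x ≈ 1060 N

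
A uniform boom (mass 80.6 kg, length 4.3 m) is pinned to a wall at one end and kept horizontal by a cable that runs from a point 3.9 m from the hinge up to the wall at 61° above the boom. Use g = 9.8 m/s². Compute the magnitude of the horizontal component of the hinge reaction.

Take torques about the hinge: T sin 61° · 3.9 = 80.6×9.8×2.15 = 1698.2 N·m.
So T = 1698.2 / (0.8746 × 3.9) = 497.87 N.
ΣF_x = 0: H_x = T cos 61° = 241.37 N.

H_x ≈ 241 N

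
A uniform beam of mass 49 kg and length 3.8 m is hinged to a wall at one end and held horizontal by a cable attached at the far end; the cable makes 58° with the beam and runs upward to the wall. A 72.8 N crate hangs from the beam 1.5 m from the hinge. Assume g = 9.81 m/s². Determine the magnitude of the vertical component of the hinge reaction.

Take torques about the hinge: T sin 58° · 3.8 = 49×9.81×1.9 + 72.8×1.5 = 1022.5 N·m.
So T = 1022.5 / (0.8480 × 3.8) = 317.3 N.
ΣF_y = 0: H_y = (49×9.81 + 72.8) − T sin 58° = 553.49 − 269.08 = 284.41 N.

|H_y| ≈ 284 N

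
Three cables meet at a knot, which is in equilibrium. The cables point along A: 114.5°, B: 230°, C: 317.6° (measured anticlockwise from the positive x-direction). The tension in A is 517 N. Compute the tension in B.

T_B ≈ 203 N

Resolve: ΣF_x = 517 cos 114.5° + T_B cos 230° + T_C cos 317.6° = 0.
        ΣF_y = 517 sin 114.5° + T_B sin 230° + T_C sin 317.6° = 0.
The known terms sum to (-214.4, 470.4) N, so -0.6428 T_B + 0.7385 T_C = 214.4 and -0.7660 T_B − 0.6743 T_C = -470.4.
Solving simultaneously: T_B = 203 N, T_C = 467 N.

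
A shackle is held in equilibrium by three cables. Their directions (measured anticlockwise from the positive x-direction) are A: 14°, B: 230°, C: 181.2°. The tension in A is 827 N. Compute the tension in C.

Resolve: ΣF_x = 827 cos 14° + T_B cos 230° + T_C cos 181.2° = 0.
        ΣF_y = 827 sin 14° + T_B sin 230° + T_C sin 181.2° = 0.
The known terms sum to (802.4, 200.1) N, so -0.6428 T_B − 0.9998 T_C = -802.4 and -0.7660 T_B − 0.0209 T_C = -200.1.
Solving simultaneously: T_B = 243.5 N, T_C = 646.1 N.

T_C ≈ 646 N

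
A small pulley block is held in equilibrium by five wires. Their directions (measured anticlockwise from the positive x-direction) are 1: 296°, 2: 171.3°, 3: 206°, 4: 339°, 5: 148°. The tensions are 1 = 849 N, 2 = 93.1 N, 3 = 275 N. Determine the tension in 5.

T_5 ≈ 4190 N

Resolve: ΣF_x = 849 cos 296° + 93.1 cos 171.3° + 275 cos 206° + T_4 cos 339° + T_5 cos 148° = 0.
        ΣF_y = 849 sin 296° + 93.1 sin 171.3° + 275 sin 206° + T_4 sin 339° + T_5 sin 148° = 0.
The known terms sum to (32.98, -869.5) N, so 0.9336 T_4 − 0.8480 T_5 = -32.98 and -0.3584 T_4 + 0.5299 T_5 = 869.5.
Solving simultaneously: T_4 = 3773 N, T_5 = 4193 N.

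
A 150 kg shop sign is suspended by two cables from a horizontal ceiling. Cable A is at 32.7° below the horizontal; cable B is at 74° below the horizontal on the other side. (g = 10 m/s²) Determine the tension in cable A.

Weight W = 150 × 10 = 1500 N acts straight down.
Horizontal: T_A cos 32.7° = T_B cos 74°  →  T_B = 3.053 T_A.
Vertical: T_A sin 32.7° + T_B sin 74° = 1500.
Substituting the horizontal relation into the vertical equation gives 3.475 T_A = 1500, so T_A = 431.7 N.

T_A ≈ 432 N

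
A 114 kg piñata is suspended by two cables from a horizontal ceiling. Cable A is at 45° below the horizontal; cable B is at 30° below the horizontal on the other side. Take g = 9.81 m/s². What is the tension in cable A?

Weight W = 114 × 9.81 = 1118 N acts straight down.
Horizontal: T_A cos 45° = T_B cos 30°  →  T_B = 0.8165 T_A.
Vertical: T_A sin 45° + T_B sin 30° = 1118.
Substituting the horizontal relation into the vertical equation gives 1.115 T_A = 1118, so T_A = 1003 N.

T_A ≈ 1000 N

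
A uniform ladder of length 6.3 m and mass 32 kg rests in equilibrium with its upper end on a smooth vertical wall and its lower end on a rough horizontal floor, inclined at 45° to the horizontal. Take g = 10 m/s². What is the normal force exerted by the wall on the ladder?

Torques about the foot: N_wall · 6.3 sin 45° = 32×10×3.15 cos 45° → N_wall = 160 N.

N_wall ≈ 160 N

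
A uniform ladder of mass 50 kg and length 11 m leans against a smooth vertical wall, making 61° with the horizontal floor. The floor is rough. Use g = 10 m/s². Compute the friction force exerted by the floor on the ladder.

Torques about the foot: N_wall · 11 sin 61° = 50×10×5.5 cos 61° → N_wall = 138.58 N.
ΣF_x = 0: f_floor = N_wall = 138.58 N.

f ≈ 139 N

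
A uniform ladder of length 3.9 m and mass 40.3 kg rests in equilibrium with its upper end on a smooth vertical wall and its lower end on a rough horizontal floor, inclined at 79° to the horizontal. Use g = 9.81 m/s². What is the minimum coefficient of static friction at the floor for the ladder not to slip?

μ_min ≈ 0.0972

ΣF_y = 0: N_floor = 40.3×9.81 = 395.34 N.
Torques about the foot: N_wall · 3.9 sin 79° = 40.3×9.81×1.95 cos 79° → N_wall = 38.423 N.
ΣF_x = 0: f_floor = N_wall = 38.423 N.
μ_min = f_floor / N_floor = 38.423 / 395.34 = 0.09719.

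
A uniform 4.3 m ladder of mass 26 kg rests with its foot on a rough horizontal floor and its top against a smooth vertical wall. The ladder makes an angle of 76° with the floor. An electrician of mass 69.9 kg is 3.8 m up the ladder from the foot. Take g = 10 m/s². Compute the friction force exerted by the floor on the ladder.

Torques about the foot: N_wall · 4.3 sin 76° = 26×10×2.15 cos 76° + 69.9×10×3.8 cos 76° → N_wall = 186.43 N.
ΣF_x = 0: f_floor = N_wall = 186.43 N.

f ≈ 186 N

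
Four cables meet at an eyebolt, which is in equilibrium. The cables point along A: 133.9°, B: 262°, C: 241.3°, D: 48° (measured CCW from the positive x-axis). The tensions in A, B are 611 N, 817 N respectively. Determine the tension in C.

Resolve: ΣF_x = 611 cos 133.9° + 817 cos 262° + T_C cos 241.3° + T_D cos 48° = 0.
        ΣF_y = 611 sin 133.9° + 817 sin 262° + T_C sin 241.3° + T_D sin 48° = 0.
The known terms sum to (-537.4, -368.8) N, so -0.4802 T_C + 0.6691 T_D = 537.4 and -0.8771 T_C + 0.7431 T_D = 368.8.
Solving simultaneously: T_C = 663.2 N, T_D = 1279 N.

T_C ≈ 663 N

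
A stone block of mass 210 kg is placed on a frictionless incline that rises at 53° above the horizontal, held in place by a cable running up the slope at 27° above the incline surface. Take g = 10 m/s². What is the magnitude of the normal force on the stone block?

N ≈ 409 N

Take axes along and perpendicular to the incline. Weight components: W sin 53° = 1677 N down-slope, W cos 53° = 1264 N into the surface.
Along incline: T cos 27° = W sin 53° → T = 1882 N.
Perpendicular: N = W cos 53° − T sin 27° = 409.3 N.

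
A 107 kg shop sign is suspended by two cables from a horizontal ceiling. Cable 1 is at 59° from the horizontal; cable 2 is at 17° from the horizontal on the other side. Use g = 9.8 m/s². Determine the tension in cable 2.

Weight W = 107 × 9.8 = 1049 N acts straight down.
Horizontal: T_1 cos 59° = T_2 cos 17°  →  T_1 = 1.857 T_2.
Vertical: T_1 sin 59° + T_2 sin 17° = 1049.
Substituting the horizontal relation into the vertical equation gives 1.884 T_2 = 1049, so T_2 = 556.6 N.

T_2 ≈ 557 N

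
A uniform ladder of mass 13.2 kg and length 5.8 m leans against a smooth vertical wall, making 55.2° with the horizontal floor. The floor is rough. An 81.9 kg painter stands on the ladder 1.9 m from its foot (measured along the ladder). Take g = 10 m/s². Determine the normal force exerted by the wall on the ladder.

N_wall ≈ 232 N

Torques about the foot: N_wall · 5.8 sin 55.2° = 13.2×10×2.9 cos 55.2° + 81.9×10×1.9 cos 55.2° → N_wall = 232.34 N.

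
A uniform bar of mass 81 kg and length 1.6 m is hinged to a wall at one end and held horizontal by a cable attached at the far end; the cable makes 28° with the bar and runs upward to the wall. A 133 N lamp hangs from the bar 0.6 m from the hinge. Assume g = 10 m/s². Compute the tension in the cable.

Take torques about the hinge: T sin 28° · 1.6 = 81×10×0.8 + 133×0.6 = 727.8 N·m.
So T = 727.8 / (0.4695 × 1.6) = 968.91 N.

T ≈ 969 N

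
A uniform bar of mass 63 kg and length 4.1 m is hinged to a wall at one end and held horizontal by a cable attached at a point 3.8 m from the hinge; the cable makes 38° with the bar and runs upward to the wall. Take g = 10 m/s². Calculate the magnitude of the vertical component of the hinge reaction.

Take torques about the hinge: T sin 38° · 3.8 = 63×10×2.05 = 1291.5 N·m.
So T = 1291.5 / (0.6157 × 3.8) = 552.04 N.
ΣF_y = 0: H_y = (63×10) − T sin 38° = 630 − 339.87 = 290.13 N.

|H_y| ≈ 290 N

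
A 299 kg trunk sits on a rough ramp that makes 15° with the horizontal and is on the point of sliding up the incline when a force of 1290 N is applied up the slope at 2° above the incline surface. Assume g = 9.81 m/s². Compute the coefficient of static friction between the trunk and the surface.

On the verge of sliding up the incline, friction is at its maximum μN and acts down the slope.
Perpendicular to incline: N = W cos 15° − P sin 2° = 2833 − 45.02 = 2788 N.
Along incline: P cos 2° − μN = W sin 15° → μ = −(W sin 15° − P cos 2°) / N = 0.1901.

μ ≈ 0.190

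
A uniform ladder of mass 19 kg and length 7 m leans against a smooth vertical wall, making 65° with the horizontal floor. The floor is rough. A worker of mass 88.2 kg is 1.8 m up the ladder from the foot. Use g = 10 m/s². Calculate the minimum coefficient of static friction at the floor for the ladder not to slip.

μ_min ≈ 0.140

ΣF_y = 0: N_floor = 19×10 + 88.2×10 = 1072 N.
Torques about the foot: N_wall · 7 sin 65° = 19×10×3.5 cos 65° + 88.2×10×1.8 cos 65° → N_wall = 150.06 N.
ΣF_x = 0: f_floor = N_wall = 150.06 N.
μ_min = f_floor / N_floor = 150.06 / 1072 = 0.14.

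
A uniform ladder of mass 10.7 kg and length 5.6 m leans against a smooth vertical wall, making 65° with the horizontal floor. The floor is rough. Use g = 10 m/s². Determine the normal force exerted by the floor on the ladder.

N_floor ≈ 107 N

ΣF_y = 0: N_floor = 10.7×10 = 107 N.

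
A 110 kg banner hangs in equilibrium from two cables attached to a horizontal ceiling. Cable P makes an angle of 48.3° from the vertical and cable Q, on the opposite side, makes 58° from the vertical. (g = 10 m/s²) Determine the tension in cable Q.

Angles from the horizontal: cable P is 90° − 48.3° = 41.7°, cable Q is 90° − 58° = 32°.
Weight W = 110 × 10 = 1100 N acts straight down.
Horizontal: T_P cos 41.7° = T_Q cos 32°  →  T_P = 1.136 T_Q.
Vertical: T_P sin 41.7° + T_Q sin 32° = 1100.
Substituting the horizontal relation into the vertical equation gives 1.286 T_Q = 1100, so T_Q = 855.7 N.

T_Q ≈ 856 N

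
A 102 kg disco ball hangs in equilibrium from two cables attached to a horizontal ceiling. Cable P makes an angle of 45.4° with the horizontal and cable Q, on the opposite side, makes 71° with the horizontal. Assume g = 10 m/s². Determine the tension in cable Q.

T_Q ≈ 800 N

Weight W = 102 × 10 = 1020 N acts straight down.
Horizontal: T_P cos 45.4° = T_Q cos 71°  →  T_P = 0.4637 T_Q.
Vertical: T_P sin 45.4° + T_Q sin 71° = 1020.
Substituting the horizontal relation into the vertical equation gives 1.276 T_Q = 1020, so T_Q = 799.6 N.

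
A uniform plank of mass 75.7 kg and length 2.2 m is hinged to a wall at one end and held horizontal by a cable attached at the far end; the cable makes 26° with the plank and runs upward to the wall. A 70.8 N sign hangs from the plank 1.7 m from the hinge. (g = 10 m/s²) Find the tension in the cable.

T ≈ 988 N

Take torques about the hinge: T sin 26° · 2.2 = 75.7×10×1.1 + 70.8×1.7 = 953.06 N·m.
So T = 953.06 / (0.4384 × 2.2) = 988.22 N.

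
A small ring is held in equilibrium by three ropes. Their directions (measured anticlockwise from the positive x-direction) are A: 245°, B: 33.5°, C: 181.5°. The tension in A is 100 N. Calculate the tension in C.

T_C ≈ 98.6 N

Resolve: ΣF_x = 100 cos 245° + T_B cos 33.5° + T_C cos 181.5° = 0.
        ΣF_y = 100 sin 245° + T_B sin 33.5° + T_C sin 181.5° = 0.
The known terms sum to (-42.26, -90.63) N, so 0.8339 T_B − 0.9997 T_C = 42.26 and 0.5519 T_B − 0.0262 T_C = 90.63.
Solving simultaneously: T_B = 168.9 N, T_C = 98.60 N.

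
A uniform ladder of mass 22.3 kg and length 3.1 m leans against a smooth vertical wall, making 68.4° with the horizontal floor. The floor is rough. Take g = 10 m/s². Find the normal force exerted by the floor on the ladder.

ΣF_y = 0: N_floor = 22.3×10 = 223 N.

N_floor ≈ 223 N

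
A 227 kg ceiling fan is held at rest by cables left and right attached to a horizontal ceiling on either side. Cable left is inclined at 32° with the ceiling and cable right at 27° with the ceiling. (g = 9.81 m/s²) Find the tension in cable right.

T_right ≈ 2200 N

Weight W = 227 × 9.81 = 2227 N acts straight down.
Horizontal: T_left cos 32° = T_right cos 27°  →  T_left = 1.051 T_right.
Vertical: T_left sin 32° + T_right sin 27° = 2227.
Substituting the horizontal relation into the vertical equation gives 1.011 T_right = 2227, so T_right = 2203 N.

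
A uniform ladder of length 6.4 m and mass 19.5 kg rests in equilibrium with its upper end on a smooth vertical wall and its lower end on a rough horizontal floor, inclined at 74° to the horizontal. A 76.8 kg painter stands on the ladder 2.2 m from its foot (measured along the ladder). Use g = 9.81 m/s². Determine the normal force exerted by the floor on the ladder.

N_floor ≈ 945 N

ΣF_y = 0: N_floor = 19.5×9.81 + 76.8×9.81 = 944.7 N.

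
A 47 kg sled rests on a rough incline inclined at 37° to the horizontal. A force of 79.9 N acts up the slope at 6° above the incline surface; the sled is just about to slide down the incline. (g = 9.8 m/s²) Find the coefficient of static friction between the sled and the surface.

μ ≈ 0.550

On the verge of sliding down the incline, friction is at its maximum μN and acts up the slope.
Perpendicular to incline: N = W cos 37° − P sin 6° = 367.9 − 8.352 = 359.5 N.
Along incline: P cos 6° + μN = W sin 37° → μ = (W sin 37° − P cos 6°) / N = 0.55.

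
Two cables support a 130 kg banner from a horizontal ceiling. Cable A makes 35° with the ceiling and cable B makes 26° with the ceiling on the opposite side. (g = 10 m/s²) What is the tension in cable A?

Weight W = 130 × 10 = 1300 N acts straight down.
Horizontal: T_A cos 35° = T_B cos 26°  →  T_B = 0.9114 T_A.
Vertical: T_A sin 35° + T_B sin 26° = 1300.
Substituting the horizontal relation into the vertical equation gives 0.9731 T_A = 1300, so T_A = 1336 N.

T_A ≈ 1340 N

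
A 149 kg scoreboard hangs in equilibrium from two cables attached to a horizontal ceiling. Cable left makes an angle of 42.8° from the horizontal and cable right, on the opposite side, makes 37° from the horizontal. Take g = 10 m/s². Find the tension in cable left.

T_left ≈ 1210 N

Weight W = 149 × 10 = 1490 N acts straight down.
Horizontal: T_left cos 42.8° = T_right cos 37°  →  T_right = 0.9187 T_left.
Vertical: T_left sin 42.8° + T_right sin 37° = 1490.
Substituting the horizontal relation into the vertical equation gives 1.232 T_left = 1490, so T_left = 1209 N.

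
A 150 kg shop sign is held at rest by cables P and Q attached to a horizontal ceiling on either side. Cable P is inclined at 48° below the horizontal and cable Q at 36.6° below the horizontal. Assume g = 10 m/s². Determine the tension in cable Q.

Weight W = 150 × 10 = 1500 N acts straight down.
Horizontal: T_P cos 48° = T_Q cos 36.6°  →  T_P = 1.2 T_Q.
Vertical: T_P sin 48° + T_Q sin 36.6° = 1500.
Substituting the horizontal relation into the vertical equation gives 1.488 T_Q = 1500, so T_Q = 1008 N.

T_Q ≈ 1010 N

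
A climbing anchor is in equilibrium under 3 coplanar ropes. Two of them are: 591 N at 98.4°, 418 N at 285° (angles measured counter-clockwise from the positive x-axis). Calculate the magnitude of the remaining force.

F ≈ 182 N

Sum the known components: ΣF_x = 21.85 N, ΣF_y = 180.9 N.
For equilibrium the remaining force must supply (−ΣF_x, −ΣF_y) = (-21.85, -180.9) N.
Magnitude = √((-21.85)² + (-180.9)²) = 182.2 N; direction = atan2(-180.9, -21.85) = 263.1°.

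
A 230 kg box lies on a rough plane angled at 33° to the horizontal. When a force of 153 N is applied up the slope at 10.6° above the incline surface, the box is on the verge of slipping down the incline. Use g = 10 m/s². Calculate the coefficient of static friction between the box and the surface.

On the verge of sliding down the incline, friction is at its maximum μN and acts up the slope.
Perpendicular to incline: N = W cos 33° − P sin 10.6° = 1929 − 28.14 = 1901 N.
Along incline: P cos 10.6° + μN = W sin 33° → μ = (W sin 33° − P cos 10.6°) / N = 0.5799.

μ ≈ 0.580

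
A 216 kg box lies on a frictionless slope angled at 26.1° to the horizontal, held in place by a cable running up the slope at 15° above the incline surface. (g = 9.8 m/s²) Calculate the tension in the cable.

T ≈ 964 N

Take axes along and perpendicular to the incline. Weight components: W sin 26.1° = 931.3 N down-slope, W cos 26.1° = 1901 N into the surface.
Along incline: T cos 15° = W sin 26.1° → T = 964.1 N.
Perpendicular: N = W cos 26.1° − T sin 15° = 1651 N.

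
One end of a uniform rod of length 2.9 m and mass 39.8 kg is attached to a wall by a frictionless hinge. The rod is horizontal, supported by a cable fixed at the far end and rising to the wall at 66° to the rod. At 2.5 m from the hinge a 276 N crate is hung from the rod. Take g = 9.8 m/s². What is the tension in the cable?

Take torques about the hinge: T sin 66° · 2.9 = 39.8×9.8×1.45 + 276×2.5 = 1255.6 N·m.
So T = 1255.6 / (0.9135 × 2.9) = 473.92 N.

T ≈ 474 N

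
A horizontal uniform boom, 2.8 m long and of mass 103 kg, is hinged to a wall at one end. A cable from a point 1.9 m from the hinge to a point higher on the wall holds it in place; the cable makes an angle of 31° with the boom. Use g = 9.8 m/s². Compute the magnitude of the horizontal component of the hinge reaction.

H_x ≈ 1240 N

Take torques about the hinge: T sin 31° · 1.9 = 103×9.8×1.4 = 1413.2 N·m.
So T = 1413.2 / (0.5150 × 1.9) = 1444.1 N.
ΣF_x = 0: H_x = T cos 31° = 1237.8 N.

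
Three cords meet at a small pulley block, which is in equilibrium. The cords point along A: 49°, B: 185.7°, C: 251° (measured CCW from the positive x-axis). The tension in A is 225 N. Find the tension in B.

T_B ≈ 92.8 N

Resolve: ΣF_x = 225 cos 49° + T_B cos 185.7° + T_C cos 251° = 0.
        ΣF_y = 225 sin 49° + T_B sin 185.7° + T_C sin 251° = 0.
The known terms sum to (147.6, 169.8) N, so -0.9951 T_B − 0.3256 T_C = -147.6 and -0.0993 T_B − 0.9455 T_C = -169.8.
Solving simultaneously: T_B = 92.77 N, T_C = 169.8 N.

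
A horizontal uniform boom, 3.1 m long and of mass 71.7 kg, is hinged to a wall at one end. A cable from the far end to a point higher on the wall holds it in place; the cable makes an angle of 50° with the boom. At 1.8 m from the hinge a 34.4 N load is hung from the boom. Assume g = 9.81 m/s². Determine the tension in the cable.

Take torques about the hinge: T sin 50° · 3.1 = 71.7×9.81×1.55 + 34.4×1.8 = 1152.2 N·m.
So T = 1152.2 / (0.7660 × 3.1) = 485.17 N.

T ≈ 485 N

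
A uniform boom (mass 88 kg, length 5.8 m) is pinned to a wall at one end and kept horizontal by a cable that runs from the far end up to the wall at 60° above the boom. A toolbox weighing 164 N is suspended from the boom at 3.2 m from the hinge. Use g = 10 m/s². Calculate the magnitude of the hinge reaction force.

|H| ≈ 598 N

Take torques about the hinge: T sin 60° · 5.8 = 88×10×2.9 + 164×3.2 = 3076.8 N·m.
So T = 3076.8 / (0.8660 × 5.8) = 612.55 N.
ΣF_x = 0: H_x = T cos 60° = 306.27 N.
ΣF_y = 0: H_y = (88×10 + 164) − T sin 60° = 1044 − 530.48 = 513.52 N.
|H| = √(H_x² + H_y²) = √((306.27)² + (513.52)²) = 597.92 N.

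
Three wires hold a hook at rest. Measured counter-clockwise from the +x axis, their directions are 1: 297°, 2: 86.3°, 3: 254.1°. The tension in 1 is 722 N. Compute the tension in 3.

Resolve: ΣF_x = 722 cos 297° + T_2 cos 86.3° + T_3 cos 254.1° = 0.
        ΣF_y = 722 sin 297° + T_2 sin 86.3° + T_3 sin 254.1° = 0.
The known terms sum to (327.8, -643.3) N, so 0.0645 T_2 − 0.2740 T_3 = -327.8 and 0.9979 T_2 − 0.9617 T_3 = 643.3.
Solving simultaneously: T_2 = 2326 N, T_3 = 1744 N.

T_3 ≈ 1740 N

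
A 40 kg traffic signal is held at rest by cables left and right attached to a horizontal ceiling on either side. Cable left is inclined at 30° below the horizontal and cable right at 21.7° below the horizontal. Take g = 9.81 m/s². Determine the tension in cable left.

T_left ≈ 465 N

Weight W = 40 × 9.81 = 392.4 N acts straight down.
Horizontal: T_left cos 30° = T_right cos 21.7°  →  T_right = 0.9321 T_left.
Vertical: T_left sin 30° + T_right sin 21.7° = 392.4.
Substituting the horizontal relation into the vertical equation gives 0.8446 T_left = 392.4, so T_left = 464.6 N.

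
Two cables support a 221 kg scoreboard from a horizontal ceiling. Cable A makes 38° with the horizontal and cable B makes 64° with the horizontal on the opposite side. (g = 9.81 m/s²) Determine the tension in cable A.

T_A ≈ 972 N

Weight W = 221 × 9.81 = 2168 N acts straight down.
Horizontal: T_A cos 38° = T_B cos 64°  →  T_B = 1.798 T_A.
Vertical: T_A sin 38° + T_B sin 64° = 2168.
Substituting the horizontal relation into the vertical equation gives 2.231 T_A = 2168, so T_A = 971.6 N.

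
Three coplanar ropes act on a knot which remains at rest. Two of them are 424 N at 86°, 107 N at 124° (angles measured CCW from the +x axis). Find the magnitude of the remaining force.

Sum the known components: ΣF_x = -30.26 N, ΣF_y = 511.7 N.
For equilibrium the remaining force must supply (−ΣF_x, −ΣF_y) = (30.26, -511.7) N.
Magnitude = √((30.26)² + (-511.7)²) = 512.6 N; direction = atan2(-511.7, 30.26) = 273.4°.

F ≈ 513 N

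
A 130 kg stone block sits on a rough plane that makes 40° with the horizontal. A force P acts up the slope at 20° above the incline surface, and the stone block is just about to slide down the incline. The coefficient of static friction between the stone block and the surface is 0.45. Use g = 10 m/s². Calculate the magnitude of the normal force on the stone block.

N ≈ 827 N

On the verge of sliding down the incline, friction equals μN and acts up the slope.
Perpendicular: N + P sin 20° = W cos 40° = 995.9 N.
Along incline: P cos 20° + μN = W sin 40° with W sin 40° = 835.6 N.
Solving the pair for P and N: P = 493.1 N, N = 827.2 N (and f = μN = 372.2 N).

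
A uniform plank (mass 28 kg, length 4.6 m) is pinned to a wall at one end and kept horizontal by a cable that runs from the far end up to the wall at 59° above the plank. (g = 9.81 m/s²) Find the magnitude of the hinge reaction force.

|H| ≈ 160 N

Take torques about the hinge: T sin 59° · 4.6 = 28×9.81×2.3 = 631.76 N·m.
So T = 631.76 / (0.8572 × 4.6) = 160.23 N.
ΣF_x = 0: H_x = T cos 59° = 82.522 N.
ΣF_y = 0: H_y = (28×9.81) − T sin 59° = 274.68 − 137.34 = 137.34 N.
|H| = √(H_x² + H_y²) = √((82.522)² + (137.34)²) = 160.23 N.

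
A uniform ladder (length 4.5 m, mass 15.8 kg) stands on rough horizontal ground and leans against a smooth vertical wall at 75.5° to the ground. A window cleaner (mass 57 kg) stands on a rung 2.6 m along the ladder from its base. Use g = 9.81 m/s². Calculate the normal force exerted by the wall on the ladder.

N_wall ≈ 104 N

Torques about the foot: N_wall · 4.5 sin 75.5° = 15.8×9.81×2.25 cos 75.5° + 57×9.81×2.6 cos 75.5° → N_wall = 103.6 N.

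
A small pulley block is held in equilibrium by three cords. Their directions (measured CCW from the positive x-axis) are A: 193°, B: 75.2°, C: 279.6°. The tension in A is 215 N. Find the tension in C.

T_C ≈ 460 N

Resolve: ΣF_x = 215 cos 193° + T_B cos 75.2° + T_C cos 279.6° = 0.
        ΣF_y = 215 sin 193° + T_B sin 75.2° + T_C sin 279.6° = 0.
The known terms sum to (-209.5, -48.36) N, so 0.2554 T_B + 0.1668 T_C = 209.5 and 0.9668 T_B − 0.9860 T_C = 48.36.
Solving simultaneously: T_B = 519.5 N, T_C = 460.4 N.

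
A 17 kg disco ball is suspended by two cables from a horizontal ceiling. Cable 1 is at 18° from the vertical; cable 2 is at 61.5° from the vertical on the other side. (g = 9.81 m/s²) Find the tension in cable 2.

Angles from the horizontal: cable 1 is 90° − 18° = 72°, cable 2 is 90° − 61.5° = 28.5°.
Weight W = 17 × 9.81 = 166.8 N acts straight down.
Horizontal: T_1 cos 72° = T_2 cos 28.5°  →  T_1 = 2.844 T_2.
Vertical: T_1 sin 72° + T_2 sin 28.5° = 166.8.
Substituting the horizontal relation into the vertical equation gives 3.182 T_2 = 166.8, so T_2 = 52.41 N.

T_2 ≈ 52.4 N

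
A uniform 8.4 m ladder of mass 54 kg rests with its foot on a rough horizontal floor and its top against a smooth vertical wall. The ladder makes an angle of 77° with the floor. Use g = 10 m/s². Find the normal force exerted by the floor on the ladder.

N_floor ≈ 540 N

ΣF_y = 0: N_floor = 54×10 = 540 N.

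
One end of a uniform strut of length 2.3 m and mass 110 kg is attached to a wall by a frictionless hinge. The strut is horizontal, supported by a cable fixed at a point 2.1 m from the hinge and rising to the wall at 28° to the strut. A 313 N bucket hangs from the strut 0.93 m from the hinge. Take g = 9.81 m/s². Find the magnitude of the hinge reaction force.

Take torques about the hinge: T sin 28° · 2.1 = 110×9.81×1.15 + 313×0.93 = 1532.1 N·m.
So T = 1532.1 / (0.4695 × 2.1) = 1554 N.
ΣF_x = 0: H_x = T cos 28° = 1372.1 N.
ΣF_y = 0: H_y = (110×9.81 + 313) − T sin 28° = 1392.1 − 729.55 = 662.55 N.
|H| = √(H_x² + H_y²) = √((1372.1)² + (662.55)²) = 1523.7 N.

|H| ≈ 1520 N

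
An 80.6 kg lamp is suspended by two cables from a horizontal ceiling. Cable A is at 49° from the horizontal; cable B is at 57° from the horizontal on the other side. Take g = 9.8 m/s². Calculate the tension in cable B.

T_B ≈ 539 N

Weight W = 80.6 × 9.8 = 789.9 N acts straight down.
Horizontal: T_A cos 49° = T_B cos 57°  →  T_A = 0.8302 T_B.
Vertical: T_A sin 49° + T_B sin 57° = 789.9.
Substituting the horizontal relation into the vertical equation gives 1.465 T_B = 789.9, so T_B = 539.1 N.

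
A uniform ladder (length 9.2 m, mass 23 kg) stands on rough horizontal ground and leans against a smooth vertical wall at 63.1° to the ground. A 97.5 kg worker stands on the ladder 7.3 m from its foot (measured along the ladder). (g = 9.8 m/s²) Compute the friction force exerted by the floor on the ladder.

Torques about the foot: N_wall · 9.2 sin 63.1° = 23×9.8×4.6 cos 63.1° + 97.5×9.8×7.3 cos 63.1° → N_wall = 441.82 N.
ΣF_x = 0: f_floor = N_wall = 441.82 N.

f ≈ 442 N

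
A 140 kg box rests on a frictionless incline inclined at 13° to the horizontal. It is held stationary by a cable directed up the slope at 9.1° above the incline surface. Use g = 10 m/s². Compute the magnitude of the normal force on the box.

N ≈ 1310 N

Take axes along and perpendicular to the incline. Weight components: W sin 13° = 314.9 N down-slope, W cos 13° = 1364 N into the surface.
Along incline: T cos 9.1° = W sin 13° → T = 318.9 N.
Perpendicular: N = W cos 13° − T sin 9.1° = 1314 N.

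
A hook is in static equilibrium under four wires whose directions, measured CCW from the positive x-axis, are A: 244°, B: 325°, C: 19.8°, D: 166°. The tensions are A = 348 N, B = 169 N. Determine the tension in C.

T_C ≈ 721 N

Resolve: ΣF_x = 348 cos 244° + 169 cos 325° + T_C cos 19.8° + T_D cos 166° = 0.
        ΣF_y = 348 sin 244° + 169 sin 325° + T_C sin 19.8° + T_D sin 166° = 0.
The known terms sum to (-14.12, -409.7) N, so 0.9409 T_C − 0.9703 T_D = 14.12 and 0.3387 T_C + 0.2419 T_D = 409.7.
Solving simultaneously: T_C = 720.8 N, T_D = 684.4 N.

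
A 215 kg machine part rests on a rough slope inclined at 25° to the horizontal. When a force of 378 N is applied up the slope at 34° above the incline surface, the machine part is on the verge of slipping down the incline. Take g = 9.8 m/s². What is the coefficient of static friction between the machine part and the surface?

μ ≈ 0.340

On the verge of sliding down the incline, friction is at its maximum μN and acts up the slope.
Perpendicular to incline: N = W cos 25° − P sin 34° = 1910 − 211.4 = 1698 N.
Along incline: P cos 34° + μN = W sin 25° → μ = (W sin 25° − P cos 34°) / N = 0.3398.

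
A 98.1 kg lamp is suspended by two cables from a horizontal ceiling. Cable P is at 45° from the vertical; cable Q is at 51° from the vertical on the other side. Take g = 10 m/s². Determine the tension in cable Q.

Angles from the horizontal: cable P is 90° − 45° = 45°, cable Q is 90° − 51° = 39°.
Weight W = 98.1 × 10 = 981 N acts straight down.
Horizontal: T_P cos 45° = T_Q cos 39°  →  T_P = 1.099 T_Q.
Vertical: T_P sin 45° + T_Q sin 39° = 981.
Substituting the horizontal relation into the vertical equation gives 1.406 T_Q = 981, so T_Q = 697.5 N.

T_Q ≈ 697 N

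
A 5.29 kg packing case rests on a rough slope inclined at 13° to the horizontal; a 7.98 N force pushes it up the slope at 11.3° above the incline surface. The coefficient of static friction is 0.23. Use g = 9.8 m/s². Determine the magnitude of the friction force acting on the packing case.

Axes along / perpendicular to the incline. W sin 13° = 11.66 N down-slope; W cos 13° = 50.51 N into the surface.
Perpendicular: N = W cos 13° − P sin 11.3° = 50.51 − 1.564 = 48.95 N.
Along incline: P cos 11.3° + f = W sin 13° (friction acts up-slope) → f = 11.66 − 7.825 = 3.837 N.
|f| = 3.837 N ≤ μN = 11.26 N, so the packing case is indeed static.

f ≈ 3.84 N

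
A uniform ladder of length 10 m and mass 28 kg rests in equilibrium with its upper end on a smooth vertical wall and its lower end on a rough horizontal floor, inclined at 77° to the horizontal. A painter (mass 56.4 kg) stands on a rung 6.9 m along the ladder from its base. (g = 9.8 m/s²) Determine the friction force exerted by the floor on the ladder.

f ≈ 120 N

Torques about the foot: N_wall · 10 sin 77° = 28×9.8×5 cos 77° + 56.4×9.8×6.9 cos 77° → N_wall = 119.72 N.
ΣF_x = 0: f_floor = N_wall = 119.72 N.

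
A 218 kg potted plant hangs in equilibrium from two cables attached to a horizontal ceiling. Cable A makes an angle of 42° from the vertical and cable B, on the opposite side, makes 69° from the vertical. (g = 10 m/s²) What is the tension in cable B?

T_B ≈ 1560 N

Angles from the horizontal: cable A is 90° − 42° = 48°, cable B is 90° − 69° = 21°.
Weight W = 218 × 10 = 2180 N acts straight down.
Horizontal: T_A cos 48° = T_B cos 21°  →  T_A = 1.395 T_B.
Vertical: T_A sin 48° + T_B sin 21° = 2180.
Substituting the horizontal relation into the vertical equation gives 1.395 T_B = 2180, so T_B = 1562 N.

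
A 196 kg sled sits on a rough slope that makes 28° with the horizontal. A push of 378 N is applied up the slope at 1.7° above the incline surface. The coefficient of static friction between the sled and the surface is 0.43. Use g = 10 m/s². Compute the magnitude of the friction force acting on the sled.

Axes along / perpendicular to the incline. W sin 28° = 920.2 N down-slope; W cos 28° = 1731 N into the surface.
Perpendicular: N = W cos 28° − P sin 1.7° = 1731 − 11.21 = 1719 N.
Along incline: P cos 1.7° + f = W sin 28° (friction acts up-slope) → f = 920.2 − 377.8 = 542.3 N.
|f| = 542.3 N ≤ μN = 739.3 N, so the sled is indeed static.

f ≈ 542 N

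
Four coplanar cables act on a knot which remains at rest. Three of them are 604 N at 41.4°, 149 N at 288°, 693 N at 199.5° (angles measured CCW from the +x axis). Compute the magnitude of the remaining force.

Sum the known components: ΣF_x = -154.1 N, ΣF_y = 26.4 N.
For equilibrium the remaining force must supply (−ΣF_x, −ΣF_y) = (154.1, -26.4) N.
Magnitude = √((154.1)² + (-26.4)²) = 156.4 N; direction = atan2(-26.4, 154.1) = 350.3°.

F ≈ 156 N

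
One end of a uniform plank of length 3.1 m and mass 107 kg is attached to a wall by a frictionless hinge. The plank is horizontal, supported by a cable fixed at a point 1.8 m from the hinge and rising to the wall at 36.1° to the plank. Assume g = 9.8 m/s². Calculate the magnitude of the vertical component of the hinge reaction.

|H_y| ≈ 146 N

Take torques about the hinge: T sin 36.1° · 1.8 = 107×9.8×1.55 = 1625.3 N·m.
So T = 1625.3 / (0.5892 × 1.8) = 1532.5 N.
ΣF_y = 0: H_y = (107×9.8) − T sin 36.1° = 1048.6 − 902.96 = 145.64 N.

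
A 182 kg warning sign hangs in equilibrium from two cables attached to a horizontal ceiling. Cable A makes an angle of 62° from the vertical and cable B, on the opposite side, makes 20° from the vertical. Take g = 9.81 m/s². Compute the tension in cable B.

T_B ≈ 1590 N

Angles from the horizontal: cable A is 90° − 62° = 28°, cable B is 90° − 20° = 70°.
Weight W = 182 × 9.81 = 1785 N acts straight down.
Horizontal: T_A cos 28° = T_B cos 70°  →  T_A = 0.3874 T_B.
Vertical: T_A sin 28° + T_B sin 70° = 1785.
Substituting the horizontal relation into the vertical equation gives 1.122 T_B = 1785, so T_B = 1592 N.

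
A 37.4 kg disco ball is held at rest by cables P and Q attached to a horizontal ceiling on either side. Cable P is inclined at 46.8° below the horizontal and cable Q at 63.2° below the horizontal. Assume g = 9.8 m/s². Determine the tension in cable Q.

T_Q ≈ 267 N

Weight W = 37.4 × 9.8 = 366.5 N acts straight down.
Horizontal: T_P cos 46.8° = T_Q cos 63.2°  →  T_P = 0.6587 T_Q.
Vertical: T_P sin 46.8° + T_Q sin 63.2° = 366.5.
Substituting the horizontal relation into the vertical equation gives 1.373 T_Q = 366.5, so T_Q = 267 N.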